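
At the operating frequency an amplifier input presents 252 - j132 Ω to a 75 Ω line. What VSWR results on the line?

VSWR ≈ 4.35

Γ = (Z_L − Z_0)/(Z_L + Z_0) = (177 − j132)/(327 − j132)
|Γ| = 221/353 = 0.626
VSWR = (1 + |Γ|)/(1 − |Γ|) = 1.63/0.374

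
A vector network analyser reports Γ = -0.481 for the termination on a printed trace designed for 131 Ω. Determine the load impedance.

Z_L = Z_0·(1 + Γ)/(1 − Γ) = 131·(0.519)/(1.48)

Z_L ≈ 45.9 Ω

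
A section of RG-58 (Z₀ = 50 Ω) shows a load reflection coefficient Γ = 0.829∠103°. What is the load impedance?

Z_L = Z_0·(1 + Γ)/(1 − Γ) = 50·(0.814 + j0.808)/(1.19 − j0.808)

Z_L ≈ 7.59 + j39.2 Ω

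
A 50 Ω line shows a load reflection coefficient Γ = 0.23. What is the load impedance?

Z_L ≈ 79.9 Ω

Z_L = Z_0·(1 + Γ)/(1 − Γ) = 50·(1.23)/(0.77)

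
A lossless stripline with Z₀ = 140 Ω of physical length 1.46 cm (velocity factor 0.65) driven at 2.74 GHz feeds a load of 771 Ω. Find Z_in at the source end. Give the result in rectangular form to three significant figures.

λ = v/f = 0.65·c / 2.74 GHz = 0.0712 m
βl = 2π·l/λ = 2π × 0.205 = 73.9°
tan(βl) = tan(73.9°) = 3.45
Z_in = Z_0·(Z_L + jZ_0·tanβl)/(Z_0 + jZ_L·tanβl)
     = 140·(771 + j484)/(140 + j2660)

Z_in ≈ 27.5 − j39.1 Ω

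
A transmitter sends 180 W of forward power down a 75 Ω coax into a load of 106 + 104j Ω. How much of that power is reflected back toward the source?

|Γ| = |(31 + j104)/(181 + j104)| = 0.52
|Γ|² = 0.27
P_refl = |Γ|²·P_inc = 48.6 W, P_del = (1 − |Γ|²)·P_inc = 131 W

P_reflected ≈ 48.6 W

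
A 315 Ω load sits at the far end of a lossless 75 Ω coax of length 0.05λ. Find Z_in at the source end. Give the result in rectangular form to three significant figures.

Z_in ≈ 122 − j142 Ω

βl = 2π × 0.05 = 18°
tan(βl) = tan(18°) = 0.325
Z_in = Z_0·(Z_L + jZ_0·tanβl)/(Z_0 + jZ_L·tanβl)
     = 75·(315 + j24.4)/(75 + j102)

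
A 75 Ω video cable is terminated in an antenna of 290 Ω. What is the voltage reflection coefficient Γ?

Γ = 0.589

Γ = (Z_L − Z_0)/(Z_L + Z_0) = (290 − 75)/(290 + 75) = 215/365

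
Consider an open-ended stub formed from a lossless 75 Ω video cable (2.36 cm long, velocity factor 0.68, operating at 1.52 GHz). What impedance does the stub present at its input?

λ = v/f = 0.68·c / 1.52 GHz = 0.134 m
βl = 2π·l/λ = 2π × 0.176 = 63.3°
tan(βl) = 1.99
For an open-ended stub, Z_in = −jZ_0·cot(βl) = −jZ_0/tan(βl)

Z_in ≈ −j37.7 Ω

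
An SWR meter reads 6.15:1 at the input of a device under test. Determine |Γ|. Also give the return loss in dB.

|Γ| ≈ 0.72; return loss ≈ 2.85 dB

|Γ| = (S − 1)/(S + 1) = (6.15 − 1)/(6.15 + 1) = 5.15/7.15
RL = −20·log₁₀|Γ| = −20·log₁₀(0.72)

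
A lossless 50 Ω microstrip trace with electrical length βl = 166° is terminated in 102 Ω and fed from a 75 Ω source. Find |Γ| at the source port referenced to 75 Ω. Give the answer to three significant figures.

|Γ| ≈ 0.202

tan(βl) = -0.249
Z_in = Z_0·(Z_L + jZ_0·tanβl)/(Z_0 + jZ_L·tanβl) = 86.1 + j31.3 Ω
Γ_s = (Z_in − Z_s)/(Z_in + Z_s) = (11.1 + j31.3)/(161 + j31.3), |Γ_s| = 0.202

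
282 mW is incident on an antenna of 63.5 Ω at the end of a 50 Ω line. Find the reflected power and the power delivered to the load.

Γ = (63.5 − 50)/(63.5 + 50) = 0.119
|Γ|² = 0.0141
P_refl = |Γ|²·P_inc = 3.99 mW, P_del = (1 − |Γ|²)·P_inc = 278 mW

P_reflected ≈ 3.99 mW; P_delivered ≈ 278 mW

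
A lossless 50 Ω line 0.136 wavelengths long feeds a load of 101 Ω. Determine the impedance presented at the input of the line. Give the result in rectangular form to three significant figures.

βl = 2π × 0.136 = 49°
tan(βl) = tan(49°) = 1.15
Z_in = Z_0·(Z_L + jZ_0·tanβl)/(Z_0 + jZ_L·tanβl)
     = 50·(101 + j57.4)/(50 + j116)

Z_in ≈ 36.7 − j27.7 Ω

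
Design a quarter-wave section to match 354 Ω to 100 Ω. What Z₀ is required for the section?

Z_qwt ≈ 188 Ω

Z_qwt = √(Z_0·R_L) = √(100 × 354) = √35400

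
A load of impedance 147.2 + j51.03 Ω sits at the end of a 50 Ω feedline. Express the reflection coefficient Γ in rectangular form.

Γ ≈ 0.525 + j0.123

Γ = (Z_L − Z_0)/(Z_L + Z_0) = (97.2 + j51.03)/(197.2 + j51.03)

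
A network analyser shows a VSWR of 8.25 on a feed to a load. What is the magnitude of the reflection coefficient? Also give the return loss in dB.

|Γ| ≈ 0.784; return loss ≈ 2.12 dB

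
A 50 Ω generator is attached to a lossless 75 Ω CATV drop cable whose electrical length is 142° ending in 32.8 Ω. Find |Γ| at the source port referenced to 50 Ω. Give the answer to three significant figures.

|Γ| ≈ 0.401

tan(βl) = -0.781
Z_in = Z_0·(Z_L + jZ_0·tanβl)/(Z_0 + jZ_L·tanβl) = 47.3 − j42.4 Ω
Γ_s = (Z_in − Z_s)/(Z_in + Z_s) = (-2.7 − j42.4)/(97.3 − j42.4), |Γ_s| = 0.401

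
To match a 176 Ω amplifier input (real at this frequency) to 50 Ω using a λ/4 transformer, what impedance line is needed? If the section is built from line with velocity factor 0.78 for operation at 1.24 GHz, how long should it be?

Z_qwt ≈ 93.8 Ω; length ≈ 4.72 cm

Z_qwt = √(Z_0·R_L) = √(50 × 176) = √8800
λ = 0.78·c/f = 0.189 m, so l = λ/4 = 0.0472 m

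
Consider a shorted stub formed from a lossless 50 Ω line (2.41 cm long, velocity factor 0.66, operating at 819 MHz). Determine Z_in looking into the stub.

λ = v/f = 0.66·c / 819 MHz = 0.242 m
βl = 2π·l/λ = 2π × 0.0997 = 35.9°
tan(βl) = 0.724
For a shorted stub, Z_in = jZ_0·tan(βl)

Z_in ≈ +j36.2 Ω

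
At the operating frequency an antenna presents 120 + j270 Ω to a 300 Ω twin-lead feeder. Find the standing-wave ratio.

Γ = (Z_L − Z_0)/(Z_L + Z_0) = (-180 + j270)/(420 + j270)
|Γ| = 324/499 = 0.65
VSWR = (1 + |Γ|)/(1 − |Γ|) = 1.65/0.35

VSWR ≈ 4.71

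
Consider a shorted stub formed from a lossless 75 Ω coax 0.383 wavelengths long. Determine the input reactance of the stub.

X_in ≈ -67.8 Ω (capacitive)

βl = 2π × 0.383 = 138°
tan(βl) = -0.904
For a shorted stub, Z_in = jZ_0·tan(βl)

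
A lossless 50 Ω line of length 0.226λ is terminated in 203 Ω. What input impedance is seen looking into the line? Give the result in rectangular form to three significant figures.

βl = 2π × 0.226 = 81.4°
tan(βl) = tan(81.4°) = 6.58
Z_in = Z_0·(Z_L + jZ_0·tanβl)/(Z_0 + jZ_L·tanβl)
     = 50·(203 + j329)/(50 + j1340)

Z_in ≈ 12.6 − j7.13 Ω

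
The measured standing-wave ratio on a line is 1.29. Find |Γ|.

|Γ| ≈ 0.127

|Γ| = (S − 1)/(S + 1) = (1.29 − 1)/(1.29 + 1) = 0.29/2.29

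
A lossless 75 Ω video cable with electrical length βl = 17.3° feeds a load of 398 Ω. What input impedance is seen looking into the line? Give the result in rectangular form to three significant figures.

tan(βl) = tan(17.3°) = 0.311
Z_in = Z_0·(Z_L + jZ_0·tanβl)/(Z_0 + jZ_L·tanβl)
     = 75·(398 + j23.4)/(75 + j124)

Z_in ≈ 117 − j170 Ω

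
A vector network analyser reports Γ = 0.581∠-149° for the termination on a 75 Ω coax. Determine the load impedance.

Z_L = Z_0·(1 + Γ)/(1 − Γ) = 75·(0.502 − j0.299)/(1.5 + j0.299)

Z_L ≈ 21.3 − j19.2 Ω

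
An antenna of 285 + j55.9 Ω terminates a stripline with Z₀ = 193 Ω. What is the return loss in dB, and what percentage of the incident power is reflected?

Γ = (92 + j55.9)/(478 + j55.9), |Γ| = 0.224
RL = −20·log₁₀(0.224) = 13 dB
P_refl/P_inc = |Γ|² = 0.05

RL ≈ 13 dB; 5% of incident power reflected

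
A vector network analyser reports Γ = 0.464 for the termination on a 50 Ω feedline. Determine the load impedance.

Z_L = Z_0·(1 + Γ)/(1 − Γ) = 50·(1.46)/(0.536)

Z_L ≈ 137 Ω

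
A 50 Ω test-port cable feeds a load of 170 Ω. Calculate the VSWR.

VSWR ≈ 3.4

Γ = (170 − 50)/(170 + 50) = 0.545
VSWR = (1 + 0.545)/(1 − 0.545)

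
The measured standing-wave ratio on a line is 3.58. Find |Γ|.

|Γ| ≈ 0.563

|Γ| = (S − 1)/(S + 1) = (3.58 − 1)/(3.58 + 1) = 2.58/4.58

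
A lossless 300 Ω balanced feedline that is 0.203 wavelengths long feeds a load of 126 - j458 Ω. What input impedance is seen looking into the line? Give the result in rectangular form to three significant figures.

βl = 2π × 0.203 = 73.1°
tan(βl) = tan(73.1°) = 3.29
Z_in = Z_0·(Z_L + jZ_0·tanβl)/(Z_0 + jZ_L·tanβl)
     = 300·(126 + j528)/(1810 + j414)

Z_in ≈ 39 + j78.8 Ω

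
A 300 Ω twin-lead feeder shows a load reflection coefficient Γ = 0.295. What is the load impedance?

Z_L = Z_0·(1 + Γ)/(1 − Γ) = 300·(1.29)/(0.705)

Z_L ≈ 551 Ω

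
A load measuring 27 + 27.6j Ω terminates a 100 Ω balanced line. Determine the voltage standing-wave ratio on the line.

Γ = (Z_L − Z_0)/(Z_L + Z_0) = (-73 + j27.6)/(127 + j27.6)
|Γ| = 78/130 = 0.6
VSWR = (1 + |Γ|)/(1 − |Γ|) = 1.6/0.4

VSWR ≈ 4.01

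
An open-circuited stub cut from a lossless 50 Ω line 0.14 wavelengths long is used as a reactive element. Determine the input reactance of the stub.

X_in ≈ -41.4 Ω (capacitive)

βl = 2π × 0.14 = 50.4°
tan(βl) = 1.21
For an open-circuited stub, Z_in = −jZ_0·cot(βl) = −jZ_0/tan(βl)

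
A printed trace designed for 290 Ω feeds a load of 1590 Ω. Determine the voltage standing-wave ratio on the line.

VSWR ≈ 5.48

Γ = (1590 − 290)/(1590 + 290) = 0.691
VSWR = (1 + 0.691)/(1 − 0.691)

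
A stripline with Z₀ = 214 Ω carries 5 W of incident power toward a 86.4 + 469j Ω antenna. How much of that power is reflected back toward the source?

P_reflected ≈ 3.81 W

|Γ| = |(-127.6 + j469)/(300.4 + j469)| = 0.873
|Γ|² = 0.762
P_refl = |Γ|²·P_inc = 3.81 W, P_del = (1 − |Γ|²)·P_inc = 1.19 W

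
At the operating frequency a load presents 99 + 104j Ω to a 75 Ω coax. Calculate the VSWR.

Γ = (Z_L − Z_0)/(Z_L + Z_0) = (24 + j104)/(174 + j104)
|Γ| = 107/203 = 0.527
VSWR = (1 + |Γ|)/(1 − |Γ|) = 1.53/0.473

VSWR ≈ 3.22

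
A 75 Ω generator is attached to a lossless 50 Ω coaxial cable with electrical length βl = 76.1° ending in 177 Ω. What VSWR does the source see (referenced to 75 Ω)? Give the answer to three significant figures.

VSWR ≈ 5.15

tan(βl) = 4.04
Z_in = Z_0·(Z_L + jZ_0·tanβl)/(Z_0 + jZ_L·tanβl) = 14.9 − j11.3 Ω
Γ_s = (Z_in − Z_s)/(Z_in + Z_s) = (-60.1 − j11.3)/(89.9 − j11.3), |Γ_s| = 0.675
VSWR = (1 + |Γ_s|)/(1 − |Γ_s|)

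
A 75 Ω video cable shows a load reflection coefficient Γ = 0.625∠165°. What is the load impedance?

Z_L = Z_0·(1 + Γ)/(1 − Γ) = 75·(0.396 + j0.162)/(1.6 − j0.162)

Z_L ≈ 17.6 + j9.34 Ω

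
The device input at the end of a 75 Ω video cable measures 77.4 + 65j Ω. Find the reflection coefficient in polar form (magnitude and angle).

Γ = (Z_L − Z_0)/(Z_L + Z_0) = (2.4 + j65)/(152.4 + j65)
|Γ| = 65/166 = 0.393

Γ ≈ 0.393 ∠ 64.8°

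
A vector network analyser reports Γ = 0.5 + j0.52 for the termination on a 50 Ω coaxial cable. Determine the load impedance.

Z_L ≈ 46.1 + j99.9 Ω

Z_L = Z_0·(1 + Γ)/(1 − Γ) = 50·(1.5 + j0.52)/(0.5 − j0.52)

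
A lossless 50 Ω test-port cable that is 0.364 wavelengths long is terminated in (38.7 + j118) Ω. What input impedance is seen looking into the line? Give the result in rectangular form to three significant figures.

βl = 2π × 0.364 = 131°
tan(βl) = tan(131°) = -1.15
Z_in = Z_0·(Z_L + jZ_0·tanβl)/(Z_0 + jZ_L·tanβl)
     = 50·(38.7 + j60.6)/(186 − j44.5)

Z_in ≈ 6.16 + j17.8 Ω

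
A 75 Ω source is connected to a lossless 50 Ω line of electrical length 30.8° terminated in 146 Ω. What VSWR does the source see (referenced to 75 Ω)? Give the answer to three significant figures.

tan(βl) = 0.596
Z_in = Z_0·(Z_L + jZ_0·tanβl)/(Z_0 + jZ_L·tanβl) = 49.1 − j55.7 Ω
Γ_s = (Z_in − Z_s)/(Z_in + Z_s) = (-25.9 − j55.7)/(124 − j55.7), |Γ_s| = 0.451
VSWR = (1 + |Γ_s|)/(1 − |Γ_s|)

VSWR ≈ 2.65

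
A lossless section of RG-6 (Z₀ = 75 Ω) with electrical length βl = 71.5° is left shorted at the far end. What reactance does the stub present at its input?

tan(βl) = 2.99
For a shorted stub, Z_in = jZ_0·tan(βl)

X_in ≈ 224 Ω (inductive)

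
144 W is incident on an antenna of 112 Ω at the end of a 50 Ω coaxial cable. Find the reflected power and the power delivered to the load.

P_reflected ≈ 21.1 W; P_delivered ≈ 123 W

Γ = (112 − 50)/(112 + 50) = 0.383
|Γ|² = 0.146
P_refl = |Γ|²·P_inc = 21.1 W, P_del = (1 − |Γ|²)·P_inc = 123 W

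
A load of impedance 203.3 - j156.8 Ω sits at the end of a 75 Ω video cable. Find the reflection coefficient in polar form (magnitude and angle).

Γ ≈ 0.634 ∠ -21.3°

Γ = (Z_L − Z_0)/(Z_L + Z_0) = (128.3 − j156.8)/(278.3 − j156.8)
|Γ| = 203/319 = 0.634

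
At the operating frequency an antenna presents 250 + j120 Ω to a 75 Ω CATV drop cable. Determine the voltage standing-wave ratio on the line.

Γ = (Z_L − Z_0)/(Z_L + Z_0) = (175 + j120)/(325 + j120)
|Γ| = 212/346 = 0.612
VSWR = (1 + |Γ|)/(1 − |Γ|) = 1.61/0.388

VSWR ≈ 4.16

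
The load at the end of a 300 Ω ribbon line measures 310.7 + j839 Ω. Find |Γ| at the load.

Γ = (Z_L − Z_0)/(Z_L + Z_0) = (10.7 + j839)/(610.7 + j839)
|Γ| = 839/1040

|Γ| ≈ 0.809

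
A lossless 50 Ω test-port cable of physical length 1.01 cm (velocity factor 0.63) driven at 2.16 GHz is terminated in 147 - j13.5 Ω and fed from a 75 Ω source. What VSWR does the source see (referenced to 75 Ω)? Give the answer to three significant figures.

λ = v/f = 0.63·c / 2.16 GHz = 0.0875 m
βl = 2π·l/λ = 2π × 0.115 = 41.6°
tan(βl) = 0.886
Z_in = Z_0·(Z_L + jZ_0·tanβl)/(Z_0 + jZ_L·tanβl) = 31.5 − j41.4 Ω
Γ_s = (Z_in − Z_s)/(Z_in + Z_s) = (-43.5 − j41.4)/(107 − j41.4), |Γ_s| = 0.525
VSWR = (1 + |Γ_s|)/(1 − |Γ_s|)

VSWR ≈ 3.21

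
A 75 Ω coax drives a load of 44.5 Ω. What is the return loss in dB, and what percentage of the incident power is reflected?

RL ≈ 11.9 dB; 6.51% of incident power reflected

Γ = (44.5 − 75)/(44.5 + 75) = -0.255
RL = −20·log₁₀(0.255) = 11.9 dB
P_refl/P_inc = |Γ|² = 0.0651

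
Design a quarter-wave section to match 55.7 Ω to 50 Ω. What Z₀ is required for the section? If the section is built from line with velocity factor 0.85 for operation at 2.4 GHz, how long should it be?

Z_qwt ≈ 52.8 Ω; length ≈ 2.66 cm

Z_qwt = √(Z_0·R_L) = √(50 × 55.7) = √2785
λ = 0.85·c/f = 0.106 m, so l = λ/4 = 0.0266 m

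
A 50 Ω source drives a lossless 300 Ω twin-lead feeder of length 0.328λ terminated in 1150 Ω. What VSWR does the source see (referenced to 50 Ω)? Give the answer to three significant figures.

βl = 2π × 0.328 = 118°
tan(βl) = -1.87
Z_in = Z_0·(Z_L + jZ_0·tanβl)/(Z_0 + jZ_L·tanβl) = 98.6 + j146 Ω
Γ_s = (Z_in − Z_s)/(Z_in + Z_s) = (48.6 + j146)/(149 + j146), |Γ_s| = 0.739
VSWR = (1 + |Γ_s|)/(1 − |Γ_s|)

VSWR ≈ 6.67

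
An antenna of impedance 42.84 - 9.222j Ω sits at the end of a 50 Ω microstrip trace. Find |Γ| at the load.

|Γ| ≈ 0.125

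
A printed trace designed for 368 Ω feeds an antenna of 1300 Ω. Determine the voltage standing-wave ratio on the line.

VSWR ≈ 3.53

For a purely resistive load, VSWR = R_L/Z_0 or Z_0/R_L (whichever > 1) = 1300/368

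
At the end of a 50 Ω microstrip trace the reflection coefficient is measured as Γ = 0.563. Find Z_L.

Z_L ≈ 179 Ω

Z_L = Z_0·(1 + Γ)/(1 − Γ) = 50·(1.56)/(0.437)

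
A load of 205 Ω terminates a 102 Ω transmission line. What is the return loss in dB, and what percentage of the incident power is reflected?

RL ≈ 9.49 dB; 11.3% of incident power reflected

Γ = (205 − 102)/(205 + 102) = 0.336
RL = −20·log₁₀(0.336) = 9.49 dB
P_refl/P_inc = |Γ|² = 0.113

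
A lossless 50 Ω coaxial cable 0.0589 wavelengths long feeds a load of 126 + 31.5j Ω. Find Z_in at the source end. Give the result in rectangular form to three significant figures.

Z_in ≈ 95 − j55.5 Ω

βl = 2π × 0.0589 = 21.2°
tan(βl) = tan(21.2°) = 0.388
Z_in = Z_0·(Z_L + jZ_0·tanβl)/(Z_0 + jZ_L·tanβl)
     = 50·(126 + j50.9)/(37.8 + j48.9)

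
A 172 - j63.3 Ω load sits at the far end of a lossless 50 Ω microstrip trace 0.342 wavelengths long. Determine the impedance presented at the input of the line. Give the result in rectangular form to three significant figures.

Z_in ≈ 20.1 + j36.2 Ω

βl = 2π × 0.342 = 123°
tan(βl) = tan(123°) = -1.53
Z_in = Z_0·(Z_L + jZ_0·tanβl)/(Z_0 + jZ_L·tanβl)
     = 50·(172 − j140)/(-47 − j264)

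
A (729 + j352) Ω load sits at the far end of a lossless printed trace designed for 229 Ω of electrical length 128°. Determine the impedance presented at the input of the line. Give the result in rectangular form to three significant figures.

Z_in ≈ 75.7 + j124 Ω

tan(βl) = tan(128°) = -1.28
Z_in = Z_0·(Z_L + jZ_0·tanβl)/(Z_0 + jZ_L·tanβl)
     = 229·(729 + j58.9)/(680 − j933)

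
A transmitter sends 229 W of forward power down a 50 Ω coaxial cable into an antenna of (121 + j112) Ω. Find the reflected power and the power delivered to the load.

P_reflected ≈ 96.4 W; P_delivered ≈ 133 W

|Γ| = |(71 + j112)/(171 + j112)| = 0.649
|Γ|² = 0.421
P_refl = |Γ|²·P_inc = 96.4 W, P_del = (1 − |Γ|²)·P_inc = 133 W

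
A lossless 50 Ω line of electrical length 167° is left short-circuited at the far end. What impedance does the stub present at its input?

tan(βl) = -0.231
For a short-circuited stub, Z_in = jZ_0·tan(βl)

Z_in ≈ −j11.5 Ω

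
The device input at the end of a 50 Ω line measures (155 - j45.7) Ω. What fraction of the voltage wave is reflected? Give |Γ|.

|Γ| ≈ 0.545

Γ = (Z_L − Z_0)/(Z_L + Z_0) = (105 − j45.7)/(205 − j45.7)
|Γ| = 115/210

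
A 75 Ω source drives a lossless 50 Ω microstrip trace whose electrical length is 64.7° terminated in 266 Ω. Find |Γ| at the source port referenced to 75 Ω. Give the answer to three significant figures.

|Γ| ≈ 0.756

tan(βl) = 2.12
Z_in = Z_0·(Z_L + jZ_0·tanβl)/(Z_0 + jZ_L·tanβl) = 11.4 − j22.6 Ω
Γ_s = (Z_in − Z_s)/(Z_in + Z_s) = (-63.6 − j22.6)/(86.4 − j22.6), |Γ_s| = 0.756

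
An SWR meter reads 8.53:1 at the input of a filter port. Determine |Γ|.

|Γ| ≈ 0.79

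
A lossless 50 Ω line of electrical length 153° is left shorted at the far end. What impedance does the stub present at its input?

Z_in ≈ −j25.5 Ω

tan(βl) = -0.51
For a shorted stub, Z_in = jZ_0·tan(βl)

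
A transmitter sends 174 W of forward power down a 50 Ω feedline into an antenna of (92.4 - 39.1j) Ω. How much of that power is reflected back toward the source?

P_reflected ≈ 26.5 W

|Γ| = |(42.4 − j39.1)/(142.4 − j39.1)| = 0.391
|Γ|² = 0.153
P_refl = |Γ|²·P_inc = 26.5 W, P_del = (1 − |Γ|²)·P_inc = 147 W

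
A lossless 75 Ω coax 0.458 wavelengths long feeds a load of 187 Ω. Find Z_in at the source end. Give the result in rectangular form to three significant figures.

Z_in ≈ 138 + j72.7 Ω

βl = 2π × 0.458 = 165°
tan(βl) = tan(165°) = -0.27
Z_in = Z_0·(Z_L + jZ_0·tanβl)/(Z_0 + jZ_L·tanβl)
     = 75·(187 − j20.3)/(75 − j50.5)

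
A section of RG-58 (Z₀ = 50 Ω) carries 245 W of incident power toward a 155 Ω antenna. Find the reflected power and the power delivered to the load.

Γ = (155 − 50)/(155 + 50) = 0.512
|Γ|² = 0.262
P_refl = |Γ|²·P_inc = 64.3 W, P_del = (1 − |Γ|²)·P_inc = 181 W

P_reflected ≈ 64.3 W; P_delivered ≈ 181 W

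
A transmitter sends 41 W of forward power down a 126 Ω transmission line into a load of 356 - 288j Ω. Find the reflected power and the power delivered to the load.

P_reflected ≈ 17.7 W; P_delivered ≈ 23.3 W

|Γ| = |(230 − j288)/(482 − j288)| = 0.656
|Γ|² = 0.431
P_refl = |Γ|²·P_inc = 17.7 W, P_del = (1 − |Γ|²)·P_inc = 23.3 W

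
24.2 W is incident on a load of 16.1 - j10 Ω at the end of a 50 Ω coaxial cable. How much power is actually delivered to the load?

|Γ| = |(-33.9 − j10)/(66.1 − j10)| = 0.529
|Γ|² = 0.28
P_refl = |Γ|²·P_inc = 6.76 W, P_del = (1 − |Γ|²)·P_inc = 17.4 W

P_delivered ≈ 17.4 W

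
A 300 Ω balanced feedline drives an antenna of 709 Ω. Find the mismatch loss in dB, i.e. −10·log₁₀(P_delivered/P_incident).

mismatch loss ≈ 0.78 dB

Γ = (709 − 300)/(709 + 300) = 0.405
|Γ|² = 0.164, so P_del/P_inc = 1 − |Γ|² = 0.836
ML = −10·log₁₀(1 − |Γ|²)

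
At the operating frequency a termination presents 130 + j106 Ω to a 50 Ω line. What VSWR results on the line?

VSWR ≈ 4.49

Γ = (Z_L − Z_0)/(Z_L + Z_0) = (80 + j106)/(180 + j106)
|Γ| = 133/209 = 0.636
VSWR = (1 + |Γ|)/(1 − |Γ|) = 1.64/0.364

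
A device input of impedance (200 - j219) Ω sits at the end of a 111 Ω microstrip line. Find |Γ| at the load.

Γ = (Z_L − Z_0)/(Z_L + Z_0) = (89 − j219)/(311 − j219)
|Γ| = 236/380

|Γ| ≈ 0.621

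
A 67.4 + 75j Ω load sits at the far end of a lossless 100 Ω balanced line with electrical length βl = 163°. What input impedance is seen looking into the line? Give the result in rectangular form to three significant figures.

Z_in ≈ 47.4 + j44.1 Ω

tan(βl) = tan(163°) = -0.306
Z_in = Z_0·(Z_L + jZ_0·tanβl)/(Z_0 + jZ_L·tanβl)
     = 100·(67.4 + j44.4)/(123 − j20.6)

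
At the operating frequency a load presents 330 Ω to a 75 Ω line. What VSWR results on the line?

VSWR ≈ 4.4

Γ = (330 − 75)/(330 + 75) = 0.63
VSWR = (1 + 0.63)/(1 − 0.63)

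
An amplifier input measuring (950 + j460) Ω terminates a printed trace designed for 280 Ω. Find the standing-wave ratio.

Γ = (Z_L − Z_0)/(Z_L + Z_0) = (670 + j460)/(1230 + j460)
|Γ| = 813/1310 = 0.619
VSWR = (1 + |Γ|)/(1 − |Γ|) = 1.62/0.381

VSWR ≈ 4.25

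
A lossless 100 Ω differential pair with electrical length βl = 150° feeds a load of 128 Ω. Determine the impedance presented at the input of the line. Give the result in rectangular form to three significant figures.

Z_in ≈ 110 + j23.8 Ω

tan(βl) = tan(150°) = -0.577
Z_in = Z_0·(Z_L + jZ_0·tanβl)/(Z_0 + jZ_L·tanβl)
     = 100·(128 − j57.7)/(100 − j73.9)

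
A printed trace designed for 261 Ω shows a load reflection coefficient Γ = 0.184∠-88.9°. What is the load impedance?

Z_L = Z_0·(1 + Γ)/(1 − Γ) = 261·(1 − j0.184)/(0.996 + j0.184)

Z_L ≈ 246 − j93.5 Ω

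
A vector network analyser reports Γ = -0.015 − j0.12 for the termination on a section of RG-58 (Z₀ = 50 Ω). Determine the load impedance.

Z_L ≈ 47.2 − j11.5 Ω

Z_L = Z_0·(1 + Γ)/(1 − Γ) = 50·(0.985 − j0.12)/(1.01 + j0.12)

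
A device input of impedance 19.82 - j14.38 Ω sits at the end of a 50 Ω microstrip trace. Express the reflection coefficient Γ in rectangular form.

Γ = (Z_L − Z_0)/(Z_L + Z_0) = (-30.18 − j14.38)/(69.82 − j14.38)

Γ ≈ -0.374 − j0.283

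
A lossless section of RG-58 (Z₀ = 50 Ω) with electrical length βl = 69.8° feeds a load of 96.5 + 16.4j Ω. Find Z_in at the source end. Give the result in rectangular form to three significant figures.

Z_in ≈ 29.4 − j17.8 Ω

tan(βl) = tan(69.8°) = 2.72
Z_in = Z_0·(Z_L + jZ_0·tanβl)/(Z_0 + jZ_L·tanβl)
     = 50·(96.5 + j152)/(5.43 + j262)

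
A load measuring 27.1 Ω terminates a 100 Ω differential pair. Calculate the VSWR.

Γ = (27.1 − 100)/(27.1 + 100) = -0.574
VSWR = (1 + 0.574)/(1 − 0.574)

VSWR ≈ 3.69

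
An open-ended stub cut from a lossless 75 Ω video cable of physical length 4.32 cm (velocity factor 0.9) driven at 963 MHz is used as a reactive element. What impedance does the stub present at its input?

λ = v/f = 0.9·c / 963 MHz = 0.28 m
βl = 2π·l/λ = 2π × 0.154 = 55.5°
tan(βl) = 1.45
For an open-ended stub, Z_in = −jZ_0·cot(βl) = −jZ_0/tan(βl)

Z_in ≈ −j51.6 Ω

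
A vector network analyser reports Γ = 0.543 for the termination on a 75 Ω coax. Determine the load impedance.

Z_L = Z_0·(1 + Γ)/(1 − Γ) = 75·(1.54)/(0.457)

Z_L ≈ 253 Ω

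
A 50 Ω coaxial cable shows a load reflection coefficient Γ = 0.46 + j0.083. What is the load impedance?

Z_L ≈ 131 + j27.8 Ω

Z_L = Z_0·(1 + Γ)/(1 − Γ) = 50·(1.46 + j0.083)/(0.54 − j0.083)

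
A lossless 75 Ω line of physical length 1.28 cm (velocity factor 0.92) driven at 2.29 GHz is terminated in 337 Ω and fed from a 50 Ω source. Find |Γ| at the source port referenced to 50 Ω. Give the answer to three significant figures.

λ = v/f = 0.92·c / 2.29 GHz = 0.121 m
βl = 2π·l/λ = 2π × 0.106 = 38.2°
tan(βl) = 0.788
Z_in = Z_0·(Z_L + jZ_0·tanβl)/(Z_0 + jZ_L·tanβl) = 40.4 − j83.8 Ω
Γ_s = (Z_in − Z_s)/(Z_in + Z_s) = (-9.64 − j83.8)/(90.4 − j83.8), |Γ_s| = 0.684

|Γ| ≈ 0.684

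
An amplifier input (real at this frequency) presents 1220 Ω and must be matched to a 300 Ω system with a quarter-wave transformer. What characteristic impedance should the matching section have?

Z_qwt ≈ 605 Ω

Z_qwt = √(Z_0·R_L) = √(300 × 1220) = √366000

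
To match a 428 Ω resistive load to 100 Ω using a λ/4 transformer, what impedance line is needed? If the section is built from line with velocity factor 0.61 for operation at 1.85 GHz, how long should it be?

Z_qwt ≈ 207 Ω; length ≈ 2.47 cm

Z_qwt = √(Z_0·R_L) = √(100 × 428) = √42800
λ = 0.61·c/f = 0.0989 m, so l = λ/4 = 0.0247 m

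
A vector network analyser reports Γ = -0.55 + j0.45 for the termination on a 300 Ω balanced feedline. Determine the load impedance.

Z_L = Z_0·(1 + Γ)/(1 − Γ) = 300·(0.45 + j0.45)/(1.55 − j0.45)

Z_L ≈ 57 + j104 Ω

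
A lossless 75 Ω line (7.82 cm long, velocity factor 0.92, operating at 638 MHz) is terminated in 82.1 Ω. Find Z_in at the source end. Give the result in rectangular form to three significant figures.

Z_in ≈ 70.6 − j4.89 Ω

λ = v/f = 0.92·c / 638 MHz = 0.433 m
βl = 2π·l/λ = 2π × 0.181 = 65.1°
tan(βl) = tan(65.1°) = 2.15
Z_in = Z_0·(Z_L + jZ_0·tanβl)/(Z_0 + jZ_L·tanβl)
     = 75·(82.1 + j161)/(75 + j177)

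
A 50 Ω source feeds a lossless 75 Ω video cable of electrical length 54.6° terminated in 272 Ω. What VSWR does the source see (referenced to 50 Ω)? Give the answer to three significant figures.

VSWR ≈ 3.48

tan(βl) = 1.41
Z_in = Z_0·(Z_L + jZ_0·tanβl)/(Z_0 + jZ_L·tanβl) = 30 − j47.4 Ω
Γ_s = (Z_in − Z_s)/(Z_in + Z_s) = (-20 − j47.4)/(80 − j47.4), |Γ_s| = 0.554
VSWR = (1 + |Γ_s|)/(1 − |Γ_s|)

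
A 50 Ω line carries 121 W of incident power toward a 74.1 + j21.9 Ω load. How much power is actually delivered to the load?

|Γ| = |(24.1 + j21.9)/(124.1 + j21.9)| = 0.258
|Γ|² = 0.0668
P_refl = |Γ|²·P_inc = 8.08 W, P_del = (1 − |Γ|²)·P_inc = 113 W

P_delivered ≈ 113 W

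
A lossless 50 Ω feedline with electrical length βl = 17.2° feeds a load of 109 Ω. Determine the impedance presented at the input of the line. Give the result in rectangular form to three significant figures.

tan(βl) = tan(17.2°) = 0.31
Z_in = Z_0·(Z_L + jZ_0·tanβl)/(Z_0 + jZ_L·tanβl)
     = 50·(109 + j15.5)/(50 + j33.7)

Z_in ≈ 82.1 − j39.9 Ω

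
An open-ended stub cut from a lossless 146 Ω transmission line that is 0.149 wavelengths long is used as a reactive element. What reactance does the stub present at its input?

βl = 2π × 0.149 = 53.6°
tan(βl) = 1.36
For an open-ended stub, Z_in = −jZ_0·cot(βl) = −jZ_0/tan(βl)

X_in ≈ -107 Ω (capacitive)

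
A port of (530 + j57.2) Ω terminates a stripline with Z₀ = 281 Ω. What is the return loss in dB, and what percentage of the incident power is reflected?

RL ≈ 10.1 dB; 9.87% of incident power reflected

Γ = (249 + j57.2)/(811 + j57.2), |Γ| = 0.314
RL = −20·log₁₀(0.314) = 10.1 dB
P_refl/P_inc = |Γ|² = 0.0987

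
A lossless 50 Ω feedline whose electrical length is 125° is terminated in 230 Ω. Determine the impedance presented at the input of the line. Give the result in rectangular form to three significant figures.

Z_in ≈ 15.8 + j32.6 Ω

tan(βl) = tan(125°) = -1.43
Z_in = Z_0·(Z_L + jZ_0·tanβl)/(Z_0 + jZ_L·tanβl)
     = 50·(230 − j71.4)/(50 − j328)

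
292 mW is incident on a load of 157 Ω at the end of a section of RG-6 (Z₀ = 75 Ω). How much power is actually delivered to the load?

P_delivered ≈ 256 mW

Γ = (157 − 75)/(157 + 75) = 0.353
|Γ|² = 0.125
P_refl = |Γ|²·P_inc = 36.5 mW, P_del = (1 − |Γ|²)·P_inc = 256 mW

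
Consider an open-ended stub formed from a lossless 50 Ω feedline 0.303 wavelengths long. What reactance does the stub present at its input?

βl = 2π × 0.303 = 109°
tan(βl) = -2.89
For an open-ended stub, Z_in = −jZ_0·cot(βl) = −jZ_0/tan(βl)

X_in ≈ 17.3 Ω (inductive)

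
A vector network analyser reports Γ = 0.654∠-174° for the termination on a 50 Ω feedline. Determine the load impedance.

Z_L = Z_0·(1 + Γ)/(1 − Γ) = 50·(0.35 − j0.0684)/(1.65 + j0.0684)

Z_L ≈ 10.5 − j2.51 Ω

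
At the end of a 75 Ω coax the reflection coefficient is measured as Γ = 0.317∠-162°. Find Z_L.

Z_L ≈ 39.6 − j8.63 Ω

Z_L = Z_0·(1 + Γ)/(1 − Γ) = 75·(0.699 − j0.098)/(1.3 + j0.098)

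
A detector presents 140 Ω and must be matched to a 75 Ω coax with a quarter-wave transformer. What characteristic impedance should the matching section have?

Z_qwt = √(Z_0·R_L) = √(75 × 140) = √10500

Z_qwt ≈ 102 Ω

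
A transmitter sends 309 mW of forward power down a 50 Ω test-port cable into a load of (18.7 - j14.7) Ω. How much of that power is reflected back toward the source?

P_reflected ≈ 74.9 mW

|Γ| = |(-31.3 − j14.7)/(68.7 − j14.7)| = 0.492
|Γ|² = 0.242
P_refl = |Γ|²·P_inc = 74.9 mW, P_del = (1 − |Γ|²)·P_inc = 234 mW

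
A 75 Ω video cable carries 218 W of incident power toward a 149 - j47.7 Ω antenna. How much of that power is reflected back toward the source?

P_reflected ≈ 32.2 W

|Γ| = |(74 − j47.7)/(224 − j47.7)| = 0.384
|Γ|² = 0.148
P_refl = |Γ|²·P_inc = 32.2 W, P_del = (1 − |Γ|²)·P_inc = 186 W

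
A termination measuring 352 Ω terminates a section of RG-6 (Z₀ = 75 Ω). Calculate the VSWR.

VSWR ≈ 4.69

For a purely resistive load, VSWR = R_L/Z_0 or Z_0/R_L (whichever > 1) = 352/75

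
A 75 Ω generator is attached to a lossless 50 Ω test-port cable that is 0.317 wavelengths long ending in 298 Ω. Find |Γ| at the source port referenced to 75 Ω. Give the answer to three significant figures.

|Γ| ≈ 0.781

βl = 2π × 0.317 = 114°
tan(βl) = -2.23
Z_in = Z_0·(Z_L + jZ_0·tanβl)/(Z_0 + jZ_L·tanβl) = 10 + j21.6 Ω
Γ_s = (Z_in − Z_s)/(Z_in + Z_s) = (-65 + j21.6)/(85 + j21.6), |Γ_s| = 0.781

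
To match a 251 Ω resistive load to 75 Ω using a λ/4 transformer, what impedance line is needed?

Z_qwt ≈ 137 Ω

Z_qwt = √(Z_0·R_L) = √(75 × 251) = √18820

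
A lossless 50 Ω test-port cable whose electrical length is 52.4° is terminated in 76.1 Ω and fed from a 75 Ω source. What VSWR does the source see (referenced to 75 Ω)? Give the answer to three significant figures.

tan(βl) = 1.3
Z_in = Z_0·(Z_L + jZ_0·tanβl)/(Z_0 + jZ_L·tanβl) = 41.7 − j17.4 Ω
Γ_s = (Z_in − Z_s)/(Z_in + Z_s) = (-33.3 − j17.4)/(117 − j17.4), |Γ_s| = 0.319
VSWR = (1 + |Γ_s|)/(1 − |Γ_s|)

VSWR ≈ 1.94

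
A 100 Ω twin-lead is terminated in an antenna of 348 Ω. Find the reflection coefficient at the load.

Γ = 0.554

Γ = (Z_L − Z_0)/(Z_L + Z_0) = (348 − 100)/(348 + 100) = 248/448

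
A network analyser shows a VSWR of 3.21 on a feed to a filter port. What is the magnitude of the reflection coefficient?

|Γ| ≈ 0.525

|Γ| = (S − 1)/(S + 1) = (3.21 − 1)/(3.21 + 1) = 2.21/4.21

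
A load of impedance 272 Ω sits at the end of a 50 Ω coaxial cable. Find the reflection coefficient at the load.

Γ = (Z_L − Z_0)/(Z_L + Z_0) = (272 − 50)/(272 + 50) = 222/322

Γ = 0.689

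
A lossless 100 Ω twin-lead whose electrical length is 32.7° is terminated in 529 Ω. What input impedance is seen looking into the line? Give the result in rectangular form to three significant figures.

Z_in ≈ 59.6 − j138 Ω

tan(βl) = tan(32.7°) = 0.642
Z_in = Z_0·(Z_L + jZ_0·tanβl)/(Z_0 + jZ_L·tanβl)
     = 100·(529 + j64.2)/(100 + j340)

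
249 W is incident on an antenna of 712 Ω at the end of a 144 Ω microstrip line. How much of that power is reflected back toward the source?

P_reflected ≈ 110 W

Γ = (712 − 144)/(712 + 144) = 0.664
|Γ|² = 0.44
P_refl = |Γ|²·P_inc = 110 W, P_del = (1 − |Γ|²)·P_inc = 139 W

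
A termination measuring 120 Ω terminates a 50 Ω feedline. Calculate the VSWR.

Γ = (120 − 50)/(120 + 50) = 0.412
VSWR = (1 + 0.412)/(1 − 0.412)

VSWR ≈ 2.4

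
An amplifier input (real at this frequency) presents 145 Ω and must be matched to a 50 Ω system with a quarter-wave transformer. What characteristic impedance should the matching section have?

Z_qwt = √(Z_0·R_L) = √(50 × 145) = √7250

Z_qwt ≈ 85.1 Ω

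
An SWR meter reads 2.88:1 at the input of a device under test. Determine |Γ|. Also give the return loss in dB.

|Γ| ≈ 0.485; return loss ≈ 6.29 dB

|Γ| = (S − 1)/(S + 1) = (2.88 − 1)/(2.88 + 1) = 1.88/3.88
RL = −20·log₁₀|Γ| = −20·log₁₀(0.485)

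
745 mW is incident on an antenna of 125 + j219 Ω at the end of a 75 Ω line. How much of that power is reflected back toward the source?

P_reflected ≈ 427 mW

|Γ| = |(50 + j219)/(200 + j219)| = 0.757
|Γ|² = 0.574
P_refl = |Γ|²·P_inc = 427 mW, P_del = (1 − |Γ|²)·P_inc = 318 mW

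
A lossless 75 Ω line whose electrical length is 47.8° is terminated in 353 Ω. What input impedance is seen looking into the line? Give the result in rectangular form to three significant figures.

tan(βl) = tan(47.8°) = 1.1
Z_in = Z_0·(Z_L + jZ_0·tanβl)/(Z_0 + jZ_L·tanβl)
     = 75·(353 + j82.7)/(75 + j389)

Z_in ≈ 28 − j62.6 Ω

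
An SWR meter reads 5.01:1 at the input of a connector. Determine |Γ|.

|Γ| ≈ 0.667

|Γ| = (S − 1)/(S + 1) = (5.01 − 1)/(5.01 + 1) = 4.01/6.01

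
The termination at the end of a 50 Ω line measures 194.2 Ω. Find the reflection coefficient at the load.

Γ = 0.59

Γ = (Z_L − Z_0)/(Z_L + Z_0) = (194.2 − 50)/(194.2 + 50) = 144.2/244.2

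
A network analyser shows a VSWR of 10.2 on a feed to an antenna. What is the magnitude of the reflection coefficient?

|Γ| = (S − 1)/(S + 1) = (10.2 − 1)/(10.2 + 1) = 9.2/11.2

|Γ| ≈ 0.821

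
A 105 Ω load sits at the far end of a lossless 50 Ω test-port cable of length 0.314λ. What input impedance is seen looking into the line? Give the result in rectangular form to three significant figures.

Z_in ≈ 27 + j15.8 Ω

βl = 2π × 0.314 = 113°
tan(βl) = tan(113°) = -2.35
Z_in = Z_0·(Z_L + jZ_0·tanβl)/(Z_0 + jZ_L·tanβl)
     = 50·(105 − j118)/(50 − j247)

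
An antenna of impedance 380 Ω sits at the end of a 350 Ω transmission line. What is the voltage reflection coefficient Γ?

Γ = 0.0411

Γ = (Z_L − Z_0)/(Z_L + Z_0) = (380 − 350)/(380 + 350) = 30/730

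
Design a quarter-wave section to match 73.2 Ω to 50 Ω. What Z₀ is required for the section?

Z_qwt = √(Z_0·R_L) = √(50 × 73.2) = √3660

Z_qwt ≈ 60.5 Ω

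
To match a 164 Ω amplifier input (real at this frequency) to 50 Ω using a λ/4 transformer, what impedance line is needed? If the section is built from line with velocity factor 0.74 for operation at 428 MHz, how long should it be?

Z_qwt ≈ 90.6 Ω; length ≈ 13 cm

Z_qwt = √(Z_0·R_L) = √(50 × 164) = √8200
λ = 0.74·c/f = 0.519 m, so l = λ/4 = 0.13 m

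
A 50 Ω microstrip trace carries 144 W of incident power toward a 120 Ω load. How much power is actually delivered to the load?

Γ = (120 − 50)/(120 + 50) = 0.412
|Γ|² = 0.17
P_refl = |Γ|²·P_inc = 24.4 W, P_del = (1 − |Γ|²)·P_inc = 120 W

P_delivered ≈ 120 W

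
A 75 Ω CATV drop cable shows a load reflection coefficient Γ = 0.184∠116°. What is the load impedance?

Z_L ≈ 60.6 + j20.8 Ω

Z_L = Z_0·(1 + Γ)/(1 − Γ) = 75·(0.919 + j0.165)/(1.08 − j0.165)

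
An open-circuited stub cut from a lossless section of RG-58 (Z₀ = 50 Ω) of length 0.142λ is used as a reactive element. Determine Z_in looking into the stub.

Z_in ≈ −j40.3 Ω

βl = 2π × 0.142 = 51.1°
tan(βl) = 1.24
For an open-circuited stub, Z_in = −jZ_0·cot(βl) = −jZ_0/tan(βl)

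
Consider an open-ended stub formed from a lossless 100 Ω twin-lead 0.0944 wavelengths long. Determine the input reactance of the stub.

X_in ≈ -148 Ω (capacitive)

βl = 2π × 0.0944 = 34°
tan(βl) = 0.674
For an open-ended stub, Z_in = −jZ_0·cot(βl) = −jZ_0/tan(βl)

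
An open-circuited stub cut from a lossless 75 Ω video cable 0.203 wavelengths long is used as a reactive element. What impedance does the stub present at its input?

Z_in ≈ −j22.8 Ω

βl = 2π × 0.203 = 73.1°
tan(βl) = 3.29
For an open-circuited stub, Z_in = −jZ_0·cot(βl) = −jZ_0/tan(βl)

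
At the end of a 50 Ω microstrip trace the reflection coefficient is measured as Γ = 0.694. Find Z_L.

Z_L ≈ 277 Ω

Z_L = Z_0·(1 + Γ)/(1 − Γ) = 50·(1.69)/(0.306)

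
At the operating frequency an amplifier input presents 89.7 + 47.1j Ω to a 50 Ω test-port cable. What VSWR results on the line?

Γ = (Z_L − Z_0)/(Z_L + Z_0) = (39.7 + j47.1)/(139.7 + j47.1)
|Γ| = 61.6/147 = 0.418
VSWR = (1 + |Γ|)/(1 − |Γ|) = 1.42/0.582

VSWR ≈ 2.44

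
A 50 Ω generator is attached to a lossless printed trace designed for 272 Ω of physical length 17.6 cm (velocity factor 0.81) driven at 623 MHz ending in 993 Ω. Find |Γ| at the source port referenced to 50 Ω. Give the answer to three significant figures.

|Γ| ≈ 0.896

λ = v/f = 0.81·c / 623 MHz = 0.39 m
βl = 2π·l/λ = 2π × 0.451 = 162°
tan(βl) = -0.316
Z_in = Z_0·(Z_L + jZ_0·tanβl)/(Z_0 + jZ_L·tanβl) = 468 + j455 Ω
Γ_s = (Z_in − Z_s)/(Z_in + Z_s) = (418 + j455)/(518 + j455), |Γ_s| = 0.896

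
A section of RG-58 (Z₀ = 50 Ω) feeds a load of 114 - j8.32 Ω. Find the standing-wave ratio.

Γ = (Z_L − Z_0)/(Z_L + Z_0) = (64 − j8.32)/(164 − j8.32)
|Γ| = 64.5/164 = 0.393
VSWR = (1 + |Γ|)/(1 − |Γ|) = 1.39/0.607

VSWR ≈ 2.3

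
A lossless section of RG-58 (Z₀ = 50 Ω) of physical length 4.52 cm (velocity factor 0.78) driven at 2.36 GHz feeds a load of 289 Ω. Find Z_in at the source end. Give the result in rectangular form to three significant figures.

λ = v/f = 0.78·c / 2.36 GHz = 0.0992 m
βl = 2π·l/λ = 2π × 0.456 = 164°
tan(βl) = tan(164°) = -0.285
Z_in = Z_0·(Z_L + jZ_0·tanβl)/(Z_0 + jZ_L·tanβl)
     = 50·(289 − j14.2)/(50 − j82.3)

Z_in ≈ 84.3 + j124 Ω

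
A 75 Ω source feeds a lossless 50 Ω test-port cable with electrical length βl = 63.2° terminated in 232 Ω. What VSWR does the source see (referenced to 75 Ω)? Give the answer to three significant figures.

VSWR ≈ 6.19

tan(βl) = 1.98
Z_in = Z_0·(Z_L + jZ_0·tanβl)/(Z_0 + jZ_L·tanβl) = 13.4 − j23.8 Ω
Γ_s = (Z_in − Z_s)/(Z_in + Z_s) = (-61.6 − j23.8)/(88.4 − j23.8), |Γ_s| = 0.722
VSWR = (1 + |Γ_s|)/(1 − |Γ_s|)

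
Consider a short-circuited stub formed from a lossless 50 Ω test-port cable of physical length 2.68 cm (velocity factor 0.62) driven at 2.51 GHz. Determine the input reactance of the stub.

λ = v/f = 0.62·c / 2.51 GHz = 0.0741 m
βl = 2π·l/λ = 2π × 0.362 = 130°
tan(βl) = -1.18
For a short-circuited stub, Z_in = jZ_0·tan(βl)

X_in ≈ -59.2 Ω (capacitive)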